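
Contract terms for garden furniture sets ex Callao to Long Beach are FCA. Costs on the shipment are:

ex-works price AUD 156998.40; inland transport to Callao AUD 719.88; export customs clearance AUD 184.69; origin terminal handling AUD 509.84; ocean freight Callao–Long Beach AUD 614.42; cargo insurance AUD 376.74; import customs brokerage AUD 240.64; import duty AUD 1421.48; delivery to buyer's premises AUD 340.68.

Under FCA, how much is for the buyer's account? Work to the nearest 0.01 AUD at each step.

FCA: the seller delivers export-cleared goods to the carrier; the buyer bears costs from that point.
Seller's account: goods 156998.40 + inland to port 719.88 + export clearance 184.69 = 157902.97
Buyer's account: origin terminal 509.84 + freight 614.42 + insurance 376.74 + brokerage 240.64 + duty 1421.48 + delivery 340.68 = 3503.80

Buyer's account: AUD 3503.80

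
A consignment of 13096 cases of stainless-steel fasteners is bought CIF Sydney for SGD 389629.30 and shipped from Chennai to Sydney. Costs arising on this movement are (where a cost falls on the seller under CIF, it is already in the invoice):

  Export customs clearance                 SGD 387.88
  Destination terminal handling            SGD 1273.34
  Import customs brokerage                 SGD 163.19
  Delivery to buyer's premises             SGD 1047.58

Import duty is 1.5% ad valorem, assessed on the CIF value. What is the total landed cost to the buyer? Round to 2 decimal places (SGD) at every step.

Total landed cost: SGD 397957.85

CIF: the seller pays costs through ocean freight and marine insurance to the destination port.
Already in the invoice (seller's account under CIF): export clearance — exclude.
The CIF price already equals the CIF value: 389629.30
Import duty = 389629.30 × 1.5% = 5844.44
Buyer bears: destination terminal 1273.34 + brokerage 163.19 + delivery 1047.58 + duty 5844.44 = 8328.55
Landed cost = invoice 389629.30 + 8328.55 = 397957.85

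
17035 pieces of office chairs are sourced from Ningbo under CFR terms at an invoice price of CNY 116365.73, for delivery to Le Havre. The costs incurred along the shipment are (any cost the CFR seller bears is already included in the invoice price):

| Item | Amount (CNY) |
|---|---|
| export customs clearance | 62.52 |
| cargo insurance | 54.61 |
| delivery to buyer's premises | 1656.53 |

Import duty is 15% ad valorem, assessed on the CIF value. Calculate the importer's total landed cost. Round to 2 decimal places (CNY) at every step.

Total landed cost: CNY 135539.92

CFR: the seller pays costs through ocean freight to the destination port, but not insurance.
Already in the invoice (seller's account under CFR): export clearance — exclude.
CIF value = CFR price + insurance = 116365.73 + 54.61 = 116420.34
Import duty = 116420.34 × 15% = 17463.05
Buyer bears: insurance 54.61 + delivery 1656.53 + duty 17463.05 = 19174.19
Landed cost = invoice 116365.73 + 19174.19 = 135539.92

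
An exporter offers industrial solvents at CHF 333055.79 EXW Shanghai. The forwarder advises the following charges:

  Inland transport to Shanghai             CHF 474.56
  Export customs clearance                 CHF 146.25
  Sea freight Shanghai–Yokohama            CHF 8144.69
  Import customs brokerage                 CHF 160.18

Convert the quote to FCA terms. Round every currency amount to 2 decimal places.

FCA price: CHF 333676.60

Not relevant to the conversion: brokerage, freight — on the buyer under both terms; not part of either seller's price.
From EXW to FCA, the seller additionally bears: inland to port, export clearance.
FCA price = 333055.79 + 474.56 + 146.25 = 333676.60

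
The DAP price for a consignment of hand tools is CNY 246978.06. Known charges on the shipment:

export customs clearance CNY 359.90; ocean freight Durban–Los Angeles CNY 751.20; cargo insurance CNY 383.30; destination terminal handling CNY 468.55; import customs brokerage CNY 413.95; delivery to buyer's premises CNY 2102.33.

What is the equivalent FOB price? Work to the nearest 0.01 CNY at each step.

Not relevant to the conversion: export clearance — on the seller under both DAP and FOB; already in the DAP price and stays in the FOB price. brokerage — on the buyer under both terms; not part of either seller's price.
From DAP to FOB, the seller no longer bears: freight, insurance, destination terminal, delivery.
FOB price = 246978.06 − 751.20 − 383.30 − 468.55 − 2102.33 = 243272.68

FOB price: CNY 243272.68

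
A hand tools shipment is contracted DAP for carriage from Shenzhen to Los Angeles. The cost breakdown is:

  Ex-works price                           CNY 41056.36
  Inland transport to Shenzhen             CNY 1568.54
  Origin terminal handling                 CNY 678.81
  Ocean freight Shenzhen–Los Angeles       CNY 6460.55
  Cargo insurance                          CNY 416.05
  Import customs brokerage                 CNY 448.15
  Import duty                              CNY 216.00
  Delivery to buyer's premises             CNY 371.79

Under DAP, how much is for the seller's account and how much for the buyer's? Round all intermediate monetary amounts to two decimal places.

DAP: the seller bears all costs to the named destination except import duty and clearance.
Seller's account: goods 41056.36 + inland to port 1568.54 + origin terminal 678.81 + freight 6460.55 + insurance 416.05 + delivery 371.79 = 50552.10
Buyer's account: brokerage 448.15 + duty 216.00 = 664.15

Seller: CNY 50552.10; buyer: CNY 664.15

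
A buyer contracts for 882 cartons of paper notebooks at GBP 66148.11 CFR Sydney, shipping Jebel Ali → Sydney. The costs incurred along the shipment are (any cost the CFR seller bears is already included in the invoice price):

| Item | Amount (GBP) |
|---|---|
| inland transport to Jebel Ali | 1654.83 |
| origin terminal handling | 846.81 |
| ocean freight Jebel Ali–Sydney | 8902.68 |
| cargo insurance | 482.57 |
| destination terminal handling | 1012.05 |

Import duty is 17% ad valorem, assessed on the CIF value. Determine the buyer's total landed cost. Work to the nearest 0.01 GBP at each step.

CFR: the seller pays costs through ocean freight to the destination port, but not insurance.
Already in the invoice (seller's account under CFR): inland to port, origin terminal, freight — exclude.
CIF value = CFR price + insurance = 66148.11 + 482.57 = 66630.68
Import duty = 66630.68 × 17% = 11327.22
Buyer bears: insurance 482.57 + destination terminal 1012.05 + duty 11327.22 = 12821.84
Landed cost = invoice 66148.11 + 12821.84 = 78969.95

Total landed cost: GBP 78969.95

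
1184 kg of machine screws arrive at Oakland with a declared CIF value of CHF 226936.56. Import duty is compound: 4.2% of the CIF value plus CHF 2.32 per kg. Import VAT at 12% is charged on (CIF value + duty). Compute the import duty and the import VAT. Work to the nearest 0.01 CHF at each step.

Ad valorem component: 226936.56 × 4.2% = 9531.34
Specific component: 1184 × 2.32 = 2746.88
Import duty = 9531.34 + 2746.88 = 12278.22
VAT base = CIF + duty = 226936.56 + 12278.22 = 239214.78
Import VAT = 239214.78 × 12% = 28705.77

Import duty: CHF 12278.22; import VAT: CHF 28705.77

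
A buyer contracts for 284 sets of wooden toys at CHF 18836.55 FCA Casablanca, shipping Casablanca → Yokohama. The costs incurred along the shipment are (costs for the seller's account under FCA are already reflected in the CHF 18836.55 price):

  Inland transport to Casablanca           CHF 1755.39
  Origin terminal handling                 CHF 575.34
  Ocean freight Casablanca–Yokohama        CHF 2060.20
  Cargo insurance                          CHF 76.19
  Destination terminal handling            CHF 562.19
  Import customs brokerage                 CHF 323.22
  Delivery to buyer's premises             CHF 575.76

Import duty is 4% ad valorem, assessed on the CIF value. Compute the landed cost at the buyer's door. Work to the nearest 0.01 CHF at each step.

FCA: the seller delivers export-cleared goods to the carrier; the buyer bears costs from that point.
Already in the invoice (seller's account under FCA): inland to port — exclude.
CIF value = FCA price + origin terminal + freight + insurance = 18836.55 + 575.34 + 2060.20 + 76.19 = 21548.28
Import duty = 21548.28 × 4% = 861.93
Buyer bears: origin terminal 575.34 + freight 2060.20 + insurance 76.19 + destination terminal 562.19 + brokerage 323.22 + delivery 575.76 + duty 861.93 = 5034.83
Landed cost = invoice 18836.55 + 5034.83 = 23871.38

Total landed cost: CHF 23871.38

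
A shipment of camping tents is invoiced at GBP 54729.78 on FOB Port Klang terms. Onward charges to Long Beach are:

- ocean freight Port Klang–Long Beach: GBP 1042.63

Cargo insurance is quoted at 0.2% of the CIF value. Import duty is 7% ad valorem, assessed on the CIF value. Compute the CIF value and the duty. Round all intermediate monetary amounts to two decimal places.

Let C be the CIF value. C = FOB price + freight + 0.2% × C
C − 0.2% × C = 54729.78 + 1042.63
0.998 × C = 55772.41
C = 55772.41 / 0.998 = 55884.18
Insurance premium = 0.2% × 55884.18 = 111.77
Import duty = 55884.18 × 7% = 3911.89

CIF value: GBP 55884.18; import duty: GBP 3911.89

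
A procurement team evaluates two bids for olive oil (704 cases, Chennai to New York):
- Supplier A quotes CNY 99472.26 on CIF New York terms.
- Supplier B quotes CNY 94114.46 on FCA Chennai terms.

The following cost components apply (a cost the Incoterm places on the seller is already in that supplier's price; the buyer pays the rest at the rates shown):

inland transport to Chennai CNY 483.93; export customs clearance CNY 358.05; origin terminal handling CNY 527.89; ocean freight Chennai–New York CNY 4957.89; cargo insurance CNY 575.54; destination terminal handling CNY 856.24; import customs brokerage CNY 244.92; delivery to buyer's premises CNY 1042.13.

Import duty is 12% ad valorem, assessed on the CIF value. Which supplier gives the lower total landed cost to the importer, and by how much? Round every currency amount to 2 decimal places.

Supplier A is cheaper by CNY 787.94

Supplier A (CIF):
The CIF price already equals the CIF value: 99472.26
Import duty = 99472.26 × 12% = 11936.67
Buyer bears (A): 856.24 + 244.92 + 1042.13 = 2143.29
Landed cost (A) = invoice 99472.26 + 2143.29 + duty 11936.67 = 113552.22
Supplier B (FCA):
CIF value = FCA price + origin terminal + freight + insurance = 94114.46 + 527.89 + 4957.89 + 575.54 = 100175.78
Import duty = 100175.78 × 12% = 12021.09
Buyer bears (B): 527.89 + 4957.89 + 575.54 + 856.24 + 244.92 + 1042.13 = 8204.61
Landed cost (B) = invoice 94114.46 + 8204.61 + duty 12021.09 = 114340.16
Difference = |113552.22 − 114340.16| = 787.94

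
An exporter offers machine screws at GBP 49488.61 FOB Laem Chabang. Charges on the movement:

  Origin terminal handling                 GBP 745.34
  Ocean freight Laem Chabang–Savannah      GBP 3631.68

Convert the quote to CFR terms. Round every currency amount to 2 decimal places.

CFR price: GBP 53120.29

Not relevant to the conversion: origin terminal — on the seller under both FOB and CFR; already in the FOB price and stays in the CFR price.
From FOB to CFR, the seller additionally bears: freight.
CFR price = 49488.61 + 3631.68 = 53120.29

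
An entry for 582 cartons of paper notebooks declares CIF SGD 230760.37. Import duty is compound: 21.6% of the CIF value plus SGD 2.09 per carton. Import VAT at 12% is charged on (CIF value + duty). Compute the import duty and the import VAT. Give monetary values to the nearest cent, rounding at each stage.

Ad valorem component: 230760.37 × 21.6% = 49844.24
Specific component: 582 × 2.09 = 1216.38
Import duty = 49844.24 + 1216.38 = 51060.62
VAT base = CIF + duty = 230760.37 + 51060.62 = 281820.99
Import VAT = 281820.99 × 12% = 33818.52

Import duty: SGD 51060.62; import VAT: SGD 33818.52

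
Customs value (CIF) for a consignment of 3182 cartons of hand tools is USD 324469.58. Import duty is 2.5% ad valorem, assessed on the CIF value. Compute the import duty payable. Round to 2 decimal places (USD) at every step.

Import duty = 324469.58 × 2.5% = 8111.74

Import duty: USD 8111.74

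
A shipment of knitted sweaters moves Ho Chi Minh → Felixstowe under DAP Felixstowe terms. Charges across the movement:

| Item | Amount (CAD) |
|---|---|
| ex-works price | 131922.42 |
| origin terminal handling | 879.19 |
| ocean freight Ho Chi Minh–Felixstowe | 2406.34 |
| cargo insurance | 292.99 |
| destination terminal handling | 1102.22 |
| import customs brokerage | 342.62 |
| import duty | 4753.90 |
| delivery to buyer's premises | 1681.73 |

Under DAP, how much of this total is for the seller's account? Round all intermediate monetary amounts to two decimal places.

Seller's account: CAD 138284.89

DAP: the seller bears all costs to the named destination except import duty and clearance.
Seller's account: goods 131922.42 + origin terminal 879.19 + freight 2406.34 + insurance 292.99 + destination terminal 1102.22 + delivery 1681.73 = 138284.89
Buyer's account: brokerage 342.62 + duty 4753.90 = 5096.52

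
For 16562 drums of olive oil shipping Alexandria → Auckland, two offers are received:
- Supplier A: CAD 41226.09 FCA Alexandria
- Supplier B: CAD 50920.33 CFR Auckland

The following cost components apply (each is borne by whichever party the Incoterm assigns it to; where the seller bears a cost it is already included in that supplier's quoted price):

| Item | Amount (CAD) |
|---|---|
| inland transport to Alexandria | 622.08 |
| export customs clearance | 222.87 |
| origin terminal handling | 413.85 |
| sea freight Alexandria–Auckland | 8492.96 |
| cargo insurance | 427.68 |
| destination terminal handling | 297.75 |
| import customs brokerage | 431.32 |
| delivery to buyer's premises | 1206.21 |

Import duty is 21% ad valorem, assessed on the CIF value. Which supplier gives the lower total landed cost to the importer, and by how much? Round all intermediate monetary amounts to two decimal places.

Supplier A is cheaper by CAD 952.79

Supplier A (FCA):
CIF value = FCA price + origin terminal + freight + insurance = 41226.09 + 413.85 + 8492.96 + 427.68 = 50560.58
Import duty = 50560.58 × 21% = 10617.72
Buyer bears (A): 413.85 + 8492.96 + 427.68 + 297.75 + 431.32 + 1206.21 = 11269.77
Landed cost (A) = invoice 41226.09 + 11269.77 + duty 10617.72 = 63113.58
Supplier B (CFR):
CIF value = CFR price + insurance = 50920.33 + 427.68 = 51348.01
Import duty = 51348.01 × 21% = 10783.08
Buyer bears (B): 427.68 + 297.75 + 431.32 + 1206.21 = 2362.96
Landed cost (B) = invoice 50920.33 + 2362.96 + duty 10783.08 = 64066.37
Difference = |63113.58 − 64066.37| = 952.79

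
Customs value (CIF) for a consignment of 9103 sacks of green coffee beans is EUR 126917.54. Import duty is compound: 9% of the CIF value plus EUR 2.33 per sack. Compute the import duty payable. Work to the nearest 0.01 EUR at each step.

Ad valorem component: 126917.54 × 9% = 11422.58
Specific component: 9103 × 2.33 = 21209.99
Import duty = 11422.58 + 21209.99 = 32632.57

Import duty: EUR 32632.57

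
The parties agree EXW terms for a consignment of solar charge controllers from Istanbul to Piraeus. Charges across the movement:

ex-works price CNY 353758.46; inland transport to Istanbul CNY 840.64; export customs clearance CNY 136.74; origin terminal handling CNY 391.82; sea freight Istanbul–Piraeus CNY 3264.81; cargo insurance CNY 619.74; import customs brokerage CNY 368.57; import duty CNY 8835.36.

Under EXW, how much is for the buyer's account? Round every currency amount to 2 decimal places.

EXW: the seller makes goods available at their premises; the buyer bears all onward costs.
Seller's account: goods 353758.46 = 353758.46
Buyer's account: inland to port 840.64 + export clearance 136.74 + origin terminal 391.82 + freight 3264.81 + insurance 619.74 + brokerage 368.57 + duty 8835.36 = 14457.68

Buyer's account: CNY 14457.68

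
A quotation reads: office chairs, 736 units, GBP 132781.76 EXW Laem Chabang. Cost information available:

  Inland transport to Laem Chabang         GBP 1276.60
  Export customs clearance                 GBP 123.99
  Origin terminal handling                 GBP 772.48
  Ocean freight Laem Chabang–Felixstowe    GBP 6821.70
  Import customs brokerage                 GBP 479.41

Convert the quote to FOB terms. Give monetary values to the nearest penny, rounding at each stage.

FOB price: GBP 134954.83

Not relevant to the conversion: freight, brokerage — on the buyer under both terms; not part of either seller's price.
From EXW to FOB, the seller additionally bears: inland to port, export clearance, origin terminal.
FOB price = 132781.76 + 1276.60 + 123.99 + 772.48 = 134954.83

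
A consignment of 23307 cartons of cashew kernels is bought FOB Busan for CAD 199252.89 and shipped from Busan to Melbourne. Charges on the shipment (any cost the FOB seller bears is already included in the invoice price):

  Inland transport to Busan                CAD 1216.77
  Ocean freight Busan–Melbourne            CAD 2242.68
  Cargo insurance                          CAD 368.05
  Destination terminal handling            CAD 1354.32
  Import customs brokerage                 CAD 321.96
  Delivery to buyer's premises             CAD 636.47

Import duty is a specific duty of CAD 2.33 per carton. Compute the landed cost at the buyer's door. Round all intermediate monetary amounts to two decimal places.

Total landed cost: CAD 258481.68

FOB: the seller bears costs until goods are on board at the origin port; the buyer bears freight, insurance and all costs thereafter.
Already in the invoice (seller's account under FOB): inland to port — exclude.
CIF value = FOB price + freight + insurance = 199252.89 + 2242.68 + 368.05 = 201863.62
Import duty = 23307 × 2.33 = 54305.31
Buyer bears: freight 2242.68 + insurance 368.05 + destination terminal 1354.32 + brokerage 321.96 + delivery 636.47 + duty 54305.31 = 59228.79
Landed cost = invoice 199252.89 + 59228.79 = 258481.68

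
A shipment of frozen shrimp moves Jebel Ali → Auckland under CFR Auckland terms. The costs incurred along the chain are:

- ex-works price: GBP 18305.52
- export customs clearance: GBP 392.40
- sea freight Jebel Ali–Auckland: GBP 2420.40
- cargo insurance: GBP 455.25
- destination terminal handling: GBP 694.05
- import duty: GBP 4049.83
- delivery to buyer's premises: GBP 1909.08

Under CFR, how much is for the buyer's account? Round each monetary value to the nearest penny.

Buyer's account: GBP 7108.21

CFR: the seller pays costs through ocean freight to the destination port, but not insurance.
Seller's account: goods 18305.52 + export clearance 392.40 + freight 2420.40 = 21118.32
Buyer's account: insurance 455.25 + destination terminal 694.05 + duty 4049.83 + delivery 1909.08 = 7108.21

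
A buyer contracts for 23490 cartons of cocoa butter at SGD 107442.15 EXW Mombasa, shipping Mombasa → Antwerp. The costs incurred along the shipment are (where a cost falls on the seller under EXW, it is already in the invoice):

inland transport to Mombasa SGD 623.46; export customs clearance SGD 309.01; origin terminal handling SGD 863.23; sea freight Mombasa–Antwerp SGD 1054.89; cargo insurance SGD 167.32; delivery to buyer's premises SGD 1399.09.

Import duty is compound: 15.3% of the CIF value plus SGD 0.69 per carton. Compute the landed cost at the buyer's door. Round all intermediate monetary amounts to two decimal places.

Total landed cost: SGD 144967.64

EXW: the seller makes goods available at their premises; the buyer bears all onward costs.
CIF value = EXW price + inland to port + export clearance + origin terminal + freight + insurance = 107442.15 + 623.46 + 309.01 + 863.23 + 1054.89 + 167.32 = 110460.06
Ad valorem component: 110460.06 × 15.3% = 16900.39
Specific component: 23490 × 0.69 = 16208.10
Import duty = 16900.39 + 16208.10 = 33108.49
Buyer bears: inland to port 623.46 + export clearance 309.01 + origin terminal 863.23 + freight 1054.89 + insurance 167.32 + delivery 1399.09 + duty 33108.49 = 37525.49
Landed cost = invoice 107442.15 + 37525.49 = 144967.64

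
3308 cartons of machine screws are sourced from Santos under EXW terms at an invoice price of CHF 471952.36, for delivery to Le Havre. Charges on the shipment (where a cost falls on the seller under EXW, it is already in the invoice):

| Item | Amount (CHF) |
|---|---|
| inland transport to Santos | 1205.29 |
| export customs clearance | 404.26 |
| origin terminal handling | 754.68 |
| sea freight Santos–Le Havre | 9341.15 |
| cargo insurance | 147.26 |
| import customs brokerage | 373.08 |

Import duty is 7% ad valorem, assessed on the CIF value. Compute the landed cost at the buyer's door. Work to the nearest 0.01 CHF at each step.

EXW: the seller makes goods available at their premises; the buyer bears all onward costs.
CIF value = EXW price + inland to port + export clearance + origin terminal + freight + insurance = 471952.36 + 1205.29 + 404.26 + 754.68 + 9341.15 + 147.26 = 483805.00
Import duty = 483805.00 × 7% = 33866.35
Buyer bears: inland to port 1205.29 + export clearance 404.26 + origin terminal 754.68 + freight 9341.15 + insurance 147.26 + brokerage 373.08 + duty 33866.35 = 46092.07
Landed cost = invoice 471952.36 + 46092.07 = 518044.43

Total landed cost: CHF 518044.43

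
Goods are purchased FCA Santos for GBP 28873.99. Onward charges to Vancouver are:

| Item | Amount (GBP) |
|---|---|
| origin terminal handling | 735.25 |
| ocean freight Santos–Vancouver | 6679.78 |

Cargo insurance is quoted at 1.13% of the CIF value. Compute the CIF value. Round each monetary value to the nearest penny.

CIF value: GBP 36703.77

Let C be the CIF value. C = FCA price + pre-shipment costs + freight + 1.13% × C
C − 1.13% × C = 28873.99 + 735.25 + 6679.78
0.9887 × C = 36289.02
C = 36289.02 / 0.9887 = 36703.77
Insurance premium = 1.13% × 36703.77 = 414.75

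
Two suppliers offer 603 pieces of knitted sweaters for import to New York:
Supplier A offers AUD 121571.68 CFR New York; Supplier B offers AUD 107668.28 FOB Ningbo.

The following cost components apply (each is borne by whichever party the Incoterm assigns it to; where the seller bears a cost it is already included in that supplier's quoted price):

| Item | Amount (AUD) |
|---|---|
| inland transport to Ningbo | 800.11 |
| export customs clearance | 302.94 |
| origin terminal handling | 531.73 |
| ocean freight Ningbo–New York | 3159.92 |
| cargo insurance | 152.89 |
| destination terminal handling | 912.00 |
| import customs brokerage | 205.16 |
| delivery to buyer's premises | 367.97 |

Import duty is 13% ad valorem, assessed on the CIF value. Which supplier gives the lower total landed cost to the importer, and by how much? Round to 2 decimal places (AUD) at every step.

Supplier A (CFR):
CIF value = CFR price + insurance = 121571.68 + 152.89 = 121724.57
Import duty = 121724.57 × 13% = 15824.19
Buyer bears (A): 152.89 + 912.00 + 205.16 + 367.97 = 1638.02
Landed cost (A) = invoice 121571.68 + 1638.02 + duty 15824.19 = 139033.89
Supplier B (FOB):
CIF value = FOB price + freight + insurance = 107668.28 + 3159.92 + 152.89 = 110981.09
Import duty = 110981.09 × 13% = 14427.54
Buyer bears (B): 3159.92 + 152.89 + 912.00 + 205.16 + 367.97 = 4797.94
Landed cost (B) = invoice 107668.28 + 4797.94 + duty 14427.54 = 126893.76
Difference = |139033.89 − 126893.76| = 12140.13

Supplier B is cheaper by AUD 12140.13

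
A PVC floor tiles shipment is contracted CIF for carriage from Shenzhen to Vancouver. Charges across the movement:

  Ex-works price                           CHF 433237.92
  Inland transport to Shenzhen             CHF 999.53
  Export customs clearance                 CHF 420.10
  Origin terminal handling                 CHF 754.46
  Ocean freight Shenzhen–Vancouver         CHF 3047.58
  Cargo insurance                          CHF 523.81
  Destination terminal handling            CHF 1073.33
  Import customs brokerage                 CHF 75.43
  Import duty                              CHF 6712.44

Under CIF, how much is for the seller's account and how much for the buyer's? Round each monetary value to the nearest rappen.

Seller: CHF 438983.40; buyer: CHF 7861.20

CIF: the seller pays costs through ocean freight and marine insurance to the destination port.
Seller's account: goods 433237.92 + inland to port 999.53 + export clearance 420.10 + origin terminal 754.46 + freight 3047.58 + insurance 523.81 = 438983.40
Buyer's account: destination terminal 1073.33 + brokerage 75.43 + duty 6712.44 = 7861.20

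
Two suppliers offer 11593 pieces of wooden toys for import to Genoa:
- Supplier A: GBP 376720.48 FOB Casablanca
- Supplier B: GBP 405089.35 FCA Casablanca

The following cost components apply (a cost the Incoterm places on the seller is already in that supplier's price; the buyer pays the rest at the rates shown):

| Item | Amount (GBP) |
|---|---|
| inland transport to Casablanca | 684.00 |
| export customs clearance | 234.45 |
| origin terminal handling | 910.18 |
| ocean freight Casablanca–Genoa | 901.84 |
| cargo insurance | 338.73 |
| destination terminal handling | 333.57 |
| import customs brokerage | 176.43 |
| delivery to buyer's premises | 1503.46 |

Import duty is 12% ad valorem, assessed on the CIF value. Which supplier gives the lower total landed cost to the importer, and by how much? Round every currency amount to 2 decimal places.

Supplier A (FOB):
CIF value = FOB price + freight + insurance = 376720.48 + 901.84 + 338.73 = 377961.05
Import duty = 377961.05 × 12% = 45355.33
Buyer bears (A): 901.84 + 338.73 + 333.57 + 176.43 + 1503.46 = 3254.03
Landed cost (A) = invoice 376720.48 + 3254.03 + duty 45355.33 = 425329.84
Supplier B (FCA):
CIF value = FCA price + origin terminal + freight + insurance = 405089.35 + 910.18 + 901.84 + 338.73 = 407240.10
Import duty = 407240.10 × 12% = 48868.81
Buyer bears (B): 910.18 + 901.84 + 338.73 + 333.57 + 176.43 + 1503.46 = 4164.21
Landed cost (B) = invoice 405089.35 + 4164.21 + duty 48868.81 = 458122.37
Difference = |425329.84 − 458122.37| = 32792.53

Supplier A is cheaper by GBP 32792.53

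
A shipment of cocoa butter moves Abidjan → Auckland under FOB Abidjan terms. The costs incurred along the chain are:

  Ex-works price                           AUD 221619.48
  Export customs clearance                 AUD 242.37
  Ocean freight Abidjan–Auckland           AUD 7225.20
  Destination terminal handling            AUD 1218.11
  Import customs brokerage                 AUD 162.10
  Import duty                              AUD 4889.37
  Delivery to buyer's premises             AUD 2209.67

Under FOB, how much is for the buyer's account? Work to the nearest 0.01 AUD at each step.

Buyer's account: AUD 15704.45

FOB: the seller bears costs until goods are on board at the origin port; the buyer bears freight, insurance and all costs thereafter.
Seller's account: goods 221619.48 + export clearance 242.37 = 221861.85
Buyer's account: freight 7225.20 + destination terminal 1218.11 + brokerage 162.10 + duty 4889.37 + delivery 2209.67 = 15704.45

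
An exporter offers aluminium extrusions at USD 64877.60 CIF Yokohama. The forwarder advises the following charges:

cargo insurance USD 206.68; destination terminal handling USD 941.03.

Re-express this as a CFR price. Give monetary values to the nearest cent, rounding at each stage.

CFR price: USD 64670.92

Not relevant to the conversion: destination terminal — on the buyer under both terms; not part of either seller's price.
From CIF to CFR, the seller no longer bears: insurance.
CFR price = 64877.60 − 206.68 = 64670.92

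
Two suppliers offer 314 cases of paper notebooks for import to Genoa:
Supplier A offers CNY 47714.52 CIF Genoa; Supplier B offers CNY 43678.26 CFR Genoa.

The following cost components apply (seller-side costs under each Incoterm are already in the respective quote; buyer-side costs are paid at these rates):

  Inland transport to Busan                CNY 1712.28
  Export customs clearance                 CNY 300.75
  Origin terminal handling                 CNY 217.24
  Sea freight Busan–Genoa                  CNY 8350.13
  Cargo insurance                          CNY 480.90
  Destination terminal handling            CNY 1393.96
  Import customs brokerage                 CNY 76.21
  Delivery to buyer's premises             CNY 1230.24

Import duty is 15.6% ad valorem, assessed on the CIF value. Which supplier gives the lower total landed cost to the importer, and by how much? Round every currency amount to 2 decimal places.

Supplier A (CIF):
The CIF price already equals the CIF value: 47714.52
Import duty = 47714.52 × 15.6% = 7443.47
Buyer bears (A): 1393.96 + 76.21 + 1230.24 = 2700.41
Landed cost (A) = invoice 47714.52 + 2700.41 + duty 7443.47 = 57858.40
Supplier B (CFR):
CIF value = CFR price + insurance = 43678.26 + 480.90 = 44159.16
Import duty = 44159.16 × 15.6% = 6888.83
Buyer bears (B): 480.90 + 1393.96 + 76.21 + 1230.24 = 3181.31
Landed cost (B) = invoice 43678.26 + 3181.31 + duty 6888.83 = 53748.40
Difference = |57858.40 − 53748.40| = 4110.00

Supplier B is cheaper by CNY 4110.00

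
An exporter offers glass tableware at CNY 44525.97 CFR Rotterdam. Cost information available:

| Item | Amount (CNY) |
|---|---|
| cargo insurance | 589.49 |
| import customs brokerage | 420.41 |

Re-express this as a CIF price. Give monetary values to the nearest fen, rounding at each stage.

CIF price: CNY 45115.46

Not relevant to the conversion: brokerage — on the buyer under both terms; not part of either seller's price.
From CFR to CIF, the seller additionally bears: insurance.
CIF price = 44525.97 + 589.49 = 45115.46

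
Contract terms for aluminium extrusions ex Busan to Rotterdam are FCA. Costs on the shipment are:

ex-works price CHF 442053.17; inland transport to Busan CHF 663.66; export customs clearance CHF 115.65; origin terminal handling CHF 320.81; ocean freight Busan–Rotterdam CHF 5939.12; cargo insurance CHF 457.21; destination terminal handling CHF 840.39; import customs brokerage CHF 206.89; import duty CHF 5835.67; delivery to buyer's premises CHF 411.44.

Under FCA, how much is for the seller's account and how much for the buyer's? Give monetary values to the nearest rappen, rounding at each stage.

FCA: the seller delivers export-cleared goods to the carrier; the buyer bears costs from that point.
Seller's account: goods 442053.17 + inland to port 663.66 + export clearance 115.65 = 442832.48
Buyer's account: origin terminal 320.81 + freight 5939.12 + insurance 457.21 + destination terminal 840.39 + brokerage 206.89 + duty 5835.67 + delivery 411.44 = 14011.53

Seller: CHF 442832.48; buyer: CHF 14011.53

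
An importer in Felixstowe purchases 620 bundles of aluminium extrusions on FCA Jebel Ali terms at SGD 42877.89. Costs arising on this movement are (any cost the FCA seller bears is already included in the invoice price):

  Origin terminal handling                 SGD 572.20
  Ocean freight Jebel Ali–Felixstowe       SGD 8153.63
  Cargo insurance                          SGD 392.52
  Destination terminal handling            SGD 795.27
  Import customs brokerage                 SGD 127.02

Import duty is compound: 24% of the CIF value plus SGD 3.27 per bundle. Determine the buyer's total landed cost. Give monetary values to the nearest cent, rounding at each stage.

Total landed cost: SGD 67425.03

FCA: the seller delivers export-cleared goods to the carrier; the buyer bears costs from that point.
CIF value = FCA price + origin terminal + freight + insurance = 42877.89 + 572.20 + 8153.63 + 392.52 = 51996.24
Ad valorem component: 51996.24 × 24% = 12479.10
Specific component: 620 × 3.27 = 2027.40
Import duty = 12479.10 + 2027.40 = 14506.50
Buyer bears: origin terminal 572.20 + freight 8153.63 + insurance 392.52 + destination terminal 795.27 + brokerage 127.02 + duty 14506.50 = 24547.14
Landed cost = invoice 42877.89 + 24547.14 = 67425.03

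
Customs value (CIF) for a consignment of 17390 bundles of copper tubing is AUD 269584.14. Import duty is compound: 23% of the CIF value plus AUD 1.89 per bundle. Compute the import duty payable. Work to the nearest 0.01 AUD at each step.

Ad valorem component: 269584.14 × 23% = 62004.35
Specific component: 17390 × 1.89 = 32867.10
Import duty = 62004.35 + 32867.10 = 94871.45

Import duty: AUD 94871.45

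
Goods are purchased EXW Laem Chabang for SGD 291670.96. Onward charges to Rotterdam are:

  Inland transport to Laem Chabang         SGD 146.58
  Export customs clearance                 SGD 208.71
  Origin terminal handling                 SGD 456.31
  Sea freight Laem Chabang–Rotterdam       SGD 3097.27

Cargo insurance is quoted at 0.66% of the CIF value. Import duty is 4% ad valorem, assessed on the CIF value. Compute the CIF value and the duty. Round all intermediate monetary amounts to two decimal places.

Let C be the CIF value. C = EXW price + pre-shipment costs + freight + 0.66% × C
C − 0.66% × C = 291670.96 + 146.58 + 208.71 + 456.31 + 3097.27
0.9934 × C = 295579.83
C = 295579.83 / 0.9934 = 297543.62
Insurance premium = 0.66% × 297543.62 = 1963.79
Import duty = 297543.62 × 4% = 11901.74

CIF value: SGD 297543.62; import duty: SGD 11901.74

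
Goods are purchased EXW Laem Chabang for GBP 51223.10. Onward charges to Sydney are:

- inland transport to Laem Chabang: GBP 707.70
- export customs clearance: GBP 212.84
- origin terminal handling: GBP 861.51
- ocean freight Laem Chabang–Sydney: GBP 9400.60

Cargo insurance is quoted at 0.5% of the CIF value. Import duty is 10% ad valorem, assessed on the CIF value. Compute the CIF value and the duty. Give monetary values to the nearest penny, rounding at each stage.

CIF value: GBP 62719.35; import duty: GBP 6271.94

Let C be the CIF value. C = EXW price + pre-shipment costs + freight + 0.5% × C
C − 0.5% × C = 51223.10 + 707.70 + 212.84 + 861.51 + 9400.60
0.995 × C = 62405.75
C = 62405.75 / 0.995 = 62719.35
Insurance premium = 0.5% × 62719.35 = 313.60
Import duty = 62719.35 × 10% = 6271.94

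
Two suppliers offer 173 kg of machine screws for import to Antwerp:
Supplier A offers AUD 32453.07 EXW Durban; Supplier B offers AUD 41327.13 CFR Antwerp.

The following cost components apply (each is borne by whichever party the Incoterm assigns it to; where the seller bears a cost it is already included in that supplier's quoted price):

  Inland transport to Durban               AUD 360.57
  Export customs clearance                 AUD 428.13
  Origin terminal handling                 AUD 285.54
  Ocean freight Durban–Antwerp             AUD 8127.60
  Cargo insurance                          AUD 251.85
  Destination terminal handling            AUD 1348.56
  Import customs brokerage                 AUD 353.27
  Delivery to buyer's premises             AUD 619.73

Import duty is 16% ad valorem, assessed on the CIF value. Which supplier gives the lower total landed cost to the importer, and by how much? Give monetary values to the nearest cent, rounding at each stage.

Supplier A (EXW):
CIF value = EXW price + inland to port + export clearance + origin terminal + freight + insurance = 32453.07 + 360.57 + 428.13 + 285.54 + 8127.60 + 251.85 = 41906.76
Import duty = 41906.76 × 16% = 6705.08
Buyer bears (A): 360.57 + 428.13 + 285.54 + 8127.60 + 251.85 + 1348.56 + 353.27 + 619.73 = 11775.25
Landed cost (A) = invoice 32453.07 + 11775.25 + duty 6705.08 = 50933.40
Supplier B (CFR):
CIF value = CFR price + insurance = 41327.13 + 251.85 = 41578.98
Import duty = 41578.98 × 16% = 6652.64
Buyer bears (B): 251.85 + 1348.56 + 353.27 + 619.73 = 2573.41
Landed cost (B) = invoice 41327.13 + 2573.41 + duty 6652.64 = 50553.18
Difference = |50933.40 − 50553.18| = 380.22

Supplier B is cheaper by AUD 380.22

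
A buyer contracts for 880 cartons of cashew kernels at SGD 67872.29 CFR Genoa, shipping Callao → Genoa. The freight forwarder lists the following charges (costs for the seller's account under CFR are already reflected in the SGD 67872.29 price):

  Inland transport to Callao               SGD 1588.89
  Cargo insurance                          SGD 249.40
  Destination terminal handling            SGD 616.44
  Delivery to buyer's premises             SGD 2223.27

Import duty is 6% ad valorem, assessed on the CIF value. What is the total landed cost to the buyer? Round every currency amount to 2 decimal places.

Total landed cost: SGD 75048.70

CFR: the seller pays costs through ocean freight to the destination port, but not insurance.
Already in the invoice (seller's account under CFR): inland to port — exclude.
CIF value = CFR price + insurance = 67872.29 + 249.40 = 68121.69
Import duty = 68121.69 × 6% = 4087.30
Buyer bears: insurance 249.40 + destination terminal 616.44 + delivery 2223.27 + duty 4087.30 = 7176.41
Landed cost = invoice 67872.29 + 7176.41 = 75048.70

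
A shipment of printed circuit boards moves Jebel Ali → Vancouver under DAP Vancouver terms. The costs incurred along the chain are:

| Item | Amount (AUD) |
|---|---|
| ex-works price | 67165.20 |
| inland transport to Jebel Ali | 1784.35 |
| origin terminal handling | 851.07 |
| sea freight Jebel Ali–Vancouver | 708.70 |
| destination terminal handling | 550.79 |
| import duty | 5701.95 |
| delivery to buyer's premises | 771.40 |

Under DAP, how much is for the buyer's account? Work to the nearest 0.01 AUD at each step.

Buyer's account: AUD 5701.95

DAP: the seller bears all costs to the named destination except import duty and clearance.
Seller's account: goods 67165.20 + inland to port 1784.35 + origin terminal 851.07 + freight 708.70 + destination terminal 550.79 + delivery 771.40 = 71831.51
Buyer's account: duty 5701.95 = 5701.95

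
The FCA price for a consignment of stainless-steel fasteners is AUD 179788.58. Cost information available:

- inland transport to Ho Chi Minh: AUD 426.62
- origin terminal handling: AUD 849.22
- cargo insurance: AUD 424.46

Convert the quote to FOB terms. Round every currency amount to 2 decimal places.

Not relevant to the conversion: inland to port — on the seller under both FCA and FOB; already in the FCA price and stays in the FOB price. insurance — on the buyer under both terms; not part of either seller's price.
From FCA to FOB, the seller additionally bears: origin terminal.
FOB price = 179788.58 + 849.22 = 180637.80

FOB price: AUD 180637.80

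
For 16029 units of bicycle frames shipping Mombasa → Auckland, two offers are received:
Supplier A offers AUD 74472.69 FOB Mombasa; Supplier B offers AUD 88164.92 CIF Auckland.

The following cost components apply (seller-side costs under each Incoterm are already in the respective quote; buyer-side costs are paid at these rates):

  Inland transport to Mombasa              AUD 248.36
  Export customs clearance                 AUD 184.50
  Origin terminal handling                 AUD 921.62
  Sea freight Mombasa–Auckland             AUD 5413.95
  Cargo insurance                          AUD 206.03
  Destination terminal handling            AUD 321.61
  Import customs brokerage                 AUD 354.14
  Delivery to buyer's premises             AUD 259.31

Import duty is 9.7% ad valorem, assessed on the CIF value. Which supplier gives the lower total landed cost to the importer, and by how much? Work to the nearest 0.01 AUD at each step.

Supplier A (FOB):
CIF value = FOB price + freight + insurance = 74472.69 + 5413.95 + 206.03 = 80092.67
Import duty = 80092.67 × 9.7% = 7768.99
Buyer bears (A): 5413.95 + 206.03 + 321.61 + 354.14 + 259.31 = 6555.04
Landed cost (A) = invoice 74472.69 + 6555.04 + duty 7768.99 = 88796.72
Supplier B (CIF):
The CIF price already equals the CIF value: 88164.92
Import duty = 88164.92 × 9.7% = 8552.00
Buyer bears (B): 321.61 + 354.14 + 259.31 = 935.06
Landed cost (B) = invoice 88164.92 + 935.06 + duty 8552.00 = 97651.98
Difference = |88796.72 − 97651.98| = 8855.26

Supplier A is cheaper by AUD 8855.26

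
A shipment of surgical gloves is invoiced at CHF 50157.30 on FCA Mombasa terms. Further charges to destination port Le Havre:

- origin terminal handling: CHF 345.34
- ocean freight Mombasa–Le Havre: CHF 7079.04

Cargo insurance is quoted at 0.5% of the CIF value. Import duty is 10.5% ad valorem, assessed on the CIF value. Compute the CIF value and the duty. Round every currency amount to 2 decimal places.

Let C be the CIF value. C = FCA price + pre-shipment costs + freight + 0.5% × C
C − 0.5% × C = 50157.30 + 345.34 + 7079.04
0.995 × C = 57581.68
C = 57581.68 / 0.995 = 57871.04
Insurance premium = 0.5% × 57871.04 = 289.36
Import duty = 57871.04 × 10.5% = 6076.46

CIF value: CHF 57871.04; import duty: CHF 6076.46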